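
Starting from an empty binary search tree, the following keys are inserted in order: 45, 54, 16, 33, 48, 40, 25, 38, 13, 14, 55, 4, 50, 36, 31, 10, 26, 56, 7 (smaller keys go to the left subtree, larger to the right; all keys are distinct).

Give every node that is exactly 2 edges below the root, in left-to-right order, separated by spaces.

45: root
54: right child of 45 (depth 1)
16: left child of 45 (depth 1)
33: right child of 16 (depth 2)
48: left child of 54 (depth 2)
40: right child of 33 (depth 3)
25: left child of 33 (depth 3)
38: left child of 40 (depth 4)
13: left child of 16 (depth 2)
14: right child of 13 (depth 3)
55: right child of 54 (depth 2)
4: left child of 13 (depth 3)
50: right child of 48 (depth 3)
36: left child of 38 (depth 5)
31: right child of 25 (depth 4)
10: right child of 4 (depth 4)
26: left child of 31 (depth 5)
56: right child of 55 (depth 3)
7: left child of 10 (depth 5)

13 33 48 55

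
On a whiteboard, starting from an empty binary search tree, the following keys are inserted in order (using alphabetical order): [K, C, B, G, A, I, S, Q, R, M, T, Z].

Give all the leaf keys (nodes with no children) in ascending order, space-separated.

A I M R Z

K: root
C: left child of K (depth 1)
B: left child of C (depth 2)
G: right child of C (depth 2)
A: left child of B (depth 3)
I: right child of G (depth 3)
S: right child of K (depth 1)
Q: left child of S (depth 2)
R: right child of Q (depth 3)
M: left child of Q (depth 3)
T: right child of S (depth 2)
Z: right child of T (depth 3)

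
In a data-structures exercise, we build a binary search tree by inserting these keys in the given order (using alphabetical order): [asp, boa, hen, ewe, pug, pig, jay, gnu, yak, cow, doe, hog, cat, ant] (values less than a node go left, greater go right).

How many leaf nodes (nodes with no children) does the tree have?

6

asp: root
boa: right child of asp (depth 1)
hen: right child of boa (depth 2)
ewe: left child of hen (depth 3)
pug: right child of hen (depth 3)
pig: left child of pug (depth 4)
jay: left child of pig (depth 5)
gnu: right child of ewe (depth 4)
yak: right child of pug (depth 4)
cow: left child of ewe (depth 4)
doe: right child of cow (depth 5)
hog: left child of jay (depth 6)
cat: left child of cow (depth 5)
ant: left child of asp (depth 1)

Leaves: ant, cat, doe, gnu, hog, yak — 6 in total.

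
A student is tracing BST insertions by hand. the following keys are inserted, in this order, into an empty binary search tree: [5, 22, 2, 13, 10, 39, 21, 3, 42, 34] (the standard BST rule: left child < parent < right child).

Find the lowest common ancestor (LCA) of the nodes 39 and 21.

Insert 5: tree is empty, so 5 becomes the root.
Insert 22: 22 > 5 → go right. Place as right child of 5.
Insert 2: 2 < 5 → go left. Place as left child of 5.
Insert 13: 13 > 5 → go right; 13 < 22 → go left. Place as left child of 22.
Insert 10: 10 > 5 → go right; 10 < 22 → go left; 10 < 13 → go left. Place as left child of 13.
Insert 39: 39 > 5 → go right; 39 > 22 → go right. Place as right child of 22.
Insert 21: 21 > 5 → go right; 21 < 22 → go left; 21 > 13 → go right. Place as right child of 13.
Insert 3: 3 < 5 → go left; 3 > 2 → go right. Place as right child of 2.
Insert 42: 42 > 5 → go right; 42 > 22 → go right; 42 > 39 → go right. Place as right child of 39.
Insert 34: 34 > 5 → go right; 34 > 22 → go right; 34 < 39 → go left. Place as left child of 39.

Path to 39: 5 → 22 → 39
Path to 21: 5 → 22 → 13 → 21
The paths share a prefix ending at 22, then split left and right.

22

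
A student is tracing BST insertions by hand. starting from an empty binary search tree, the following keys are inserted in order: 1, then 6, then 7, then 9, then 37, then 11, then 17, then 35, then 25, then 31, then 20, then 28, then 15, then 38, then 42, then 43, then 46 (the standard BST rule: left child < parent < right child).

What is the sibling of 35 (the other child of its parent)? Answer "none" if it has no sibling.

Resulting structure (node: left, right):
  1: L=–, R=6
  6: L=–, R=7
  7: L=–, R=9
  9: L=–, R=37
  37: L=11, R=38
  11: L=–, R=17
  17: L=15, R=35
  35: L=25, R=–
  25: L=20, R=31
  31: L=28, R=–
  20: L=–, R=–
  28: L=–, R=–
  15: L=–, R=–
  38: L=–, R=42
  42: L=–, R=43
  43: L=–, R=46
  46: L=–, R=–

35's parent is 17; the other child of 17 is 15.

15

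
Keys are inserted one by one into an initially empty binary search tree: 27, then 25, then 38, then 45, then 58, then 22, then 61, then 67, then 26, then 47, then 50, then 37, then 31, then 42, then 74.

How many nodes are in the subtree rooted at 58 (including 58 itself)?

6

Insert 27: tree is empty, so 27 becomes the root.
Insert 25: 25 < 27 → go left. Place as left child of 27.
Insert 38: 38 > 27 → go right. Place as right child of 27.
Insert 45: 45 > 27 → go right; 45 > 38 → go right. Place as right child of 38.
Insert 58: 58 > 27 → go right; 58 > 38 → go right; 58 > 45 → go right. Place as right child of 45.
Insert 22: 22 < 27 → go left; 22 < 25 → go left. Place as left child of 25.
Insert 61: 61 > 27 → go right; 61 > 38 → go right; 61 > 45 → go right; 61 > 58 → go right. Place as right child of 58.
Insert 67: 67 > 27 → go right; 67 > 38 → go right; 67 > 45 → go right; 67 > 58 → go right; 67 > 61 → go right. Place as right child of 61.
Insert 26: 26 < 27 → go left; 26 > 25 → go right. Place as right child of 25.
Insert 47: 47 > 27 → go right; 47 > 38 → go right; 47 > 45 → go right; 47 < 58 → go left. Place as left child of 58.
Insert 50: 50 > 27 → go right; 50 > 38 → go right; 50 > 45 → go right; 50 < 58 → go left; 50 > 47 → go right. Place as right child of 47.
Insert 37: 37 > 27 → go right; 37 < 38 → go left. Place as left child of 38.
Insert 31: 31 > 27 → go right; 31 < 38 → go left; 31 < 37 → go left. Place as left child of 37.
Insert 42: 42 > 27 → go right; 42 > 38 → go right; 42 < 45 → go left. Place as left child of 45.
Insert 74: 74 > 27 → go right; 74 > 38 → go right; 74 > 45 → go right; 74 > 58 → go right; 74 > 61 → go right; 74 > 67 → go right. Place as right child of 67.

Subtree rooted at 58 contains: 58, 47, 50, 61, 67, 74 — 6 nodes.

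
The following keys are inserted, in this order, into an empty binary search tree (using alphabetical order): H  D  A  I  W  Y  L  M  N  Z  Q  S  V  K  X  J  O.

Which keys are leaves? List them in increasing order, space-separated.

A J O V X Z

Insert H: tree is empty, so H becomes the root.
Insert D: D < H → go left. Place as left child of H.
Insert A: A < H → go left; A < D → go left. Place as left child of D.
Insert I: I > H → go right. Place as right child of H.
Insert W: W > H → go right; W > I → go right. Place as right child of I.
Insert Y: Y > H → go right; Y > I → go right; Y > W → go right. Place as right child of W.
Insert L: L > H → go right; L > I → go right; L < W → go left. Place as left child of W.
Insert M: M > H → go right; M > I → go right; M < W → go left; M > L → go right. Place as right child of L.
Insert N: N > H → go right; N > I → go right; N < W → go left; N > L → go right; N > M → go right. Place as right child of M.
Insert Z: Z > H → go right; Z > I → go right; Z > W → go right; Z > Y → go right. Place as right child of Y.
Insert Q: Q > H → go right; Q > I → go right; Q < W → go left; Q > L → go right; Q > M → go right; Q > N → go right. Place as right child of N.
Insert S: S > H → go right; S > I → go right; S < W → go left; S > L → go right; S > M → go right; S > N → go right; S > Q → go right. Place as right child of Q.
Insert V: V > H → go right; V > I → go right; V < W → go left; V > L → go right; V > M → go right; V > N → go right; V > Q → go right; V > S → go right. Place as right child of S.
Insert K: K > H → go right; K > I → go right; K < W → go left; K < L → go left. Place as left child of L.
Insert X: X > H → go right; X > I → go right; X > W → go right; X < Y → go left. Place as left child of Y.
Insert J: J > H → go right; J > I → go right; J < W → go left; J < L → go left; J < K → go left. Place as left child of K.
Insert O: O > H → go right; O > I → go right; O < W → go left; O > L → go right; O > M → go right; O > N → go right; O < Q → go left. Place as left child of Q.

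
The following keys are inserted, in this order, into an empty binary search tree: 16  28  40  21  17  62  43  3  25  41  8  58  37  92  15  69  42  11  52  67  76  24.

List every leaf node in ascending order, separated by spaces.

Resulting structure (node: left, right):
  16: L=3, R=28
  28: L=21, R=40
  40: L=37, R=62
  21: L=17, R=25
  17: L=–, R=–
  62: L=43, R=92
  43: L=41, R=58
  3: L=–, R=8
  25: L=24, R=–
  41: L=–, R=42
  8: L=–, R=15
  58: L=52, R=–
  37: L=–, R=–
  92: L=69, R=–
  15: L=11, R=–
  69: L=67, R=76
  42: L=–, R=–
  11: L=–, R=–
  52: L=–, R=–
  67: L=–, R=–
  76: L=–, R=–
  24: L=–, R=–

11 17 24 37 42 52 67 76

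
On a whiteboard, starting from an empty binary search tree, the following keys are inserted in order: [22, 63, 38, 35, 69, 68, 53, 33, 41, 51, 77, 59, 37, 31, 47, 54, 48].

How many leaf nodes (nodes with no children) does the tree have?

Insert 22: tree is empty, so 22 becomes the root.
Insert 63: 63 > 22 → go right. Place as right child of 22.
Insert 38: 38 > 22 → go right; 38 < 63 → go left. Place as left child of 63.
Insert 35: 35 > 22 → go right; 35 < 63 → go left; 35 < 38 → go left. Place as left child of 38.
Insert 69: 69 > 22 → go right; 69 > 63 → go right. Place as right child of 63.
Insert 68: 68 > 22 → go right; 68 > 63 → go right; 68 < 69 → go left. Place as left child of 69.
Insert 53: 53 > 22 → go right; 53 < 63 → go left; 53 > 38 → go right. Place as right child of 38.
Insert 33: 33 > 22 → go right; 33 < 63 → go left; 33 < 38 → go left; 33 < 35 → go left. Place as left child of 35.
Insert 41: 41 > 22 → go right; 41 < 63 → go left; 41 > 38 → go right; 41 < 53 → go left. Place as left child of 53.
Insert 51: 51 > 22 → go right; 51 < 63 → go left; 51 > 38 → go right; 51 < 53 → go left; 51 > 41 → go right. Place as right child of 41.
Insert 77: 77 > 22 → go right; 77 > 63 → go right; 77 > 69 → go right. Place as right child of 69.
Insert 59: 59 > 22 → go right; 59 < 63 → go left; 59 > 38 → go right; 59 > 53 → go right. Place as right child of 53.
Insert 37: 37 > 22 → go right; 37 < 63 → go left; 37 < 38 → go left; 37 > 35 → go right. Place as right child of 35.
Insert 31: 31 > 22 → go right; 31 < 63 → go left; 31 < 38 → go left; 31 < 35 → go left; 31 < 33 → go left. Place as left child of 33.
Insert 47: 47 > 22 → go right; 47 < 63 → go left; 47 > 38 → go right; 47 < 53 → go left; 47 > 41 → go right; 47 < 51 → go left. Place as left child of 51.
Insert 54: 54 > 22 → go right; 54 < 63 → go left; 54 > 38 → go right; 54 > 53 → go right; 54 < 59 → go left. Place as left child of 59.
Insert 48: 48 > 22 → go right; 48 < 63 → go left; 48 > 38 → go right; 48 < 53 → go left; 48 > 41 → go right; 48 < 51 → go left; 48 > 47 → go right. Place as right child of 47.

Leaves: 31, 37, 48, 54, 68, 77 — 6 in total.

6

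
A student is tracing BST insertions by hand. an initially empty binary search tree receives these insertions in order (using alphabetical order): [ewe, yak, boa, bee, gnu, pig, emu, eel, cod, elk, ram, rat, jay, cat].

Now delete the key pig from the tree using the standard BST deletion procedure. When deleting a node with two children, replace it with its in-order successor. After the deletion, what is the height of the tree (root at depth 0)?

5

Insert ewe: tree is empty, so ewe becomes the root.
Insert yak: yak > ewe → go right. Place as right child of ewe.
Insert boa: boa < ewe → go left. Place as left child of ewe.
Insert bee: bee < ewe → go left; bee < boa → go left. Place as left child of boa.
Insert gnu: gnu > ewe → go right; gnu < yak → go left. Place as left child of yak.
Insert pig: pig > ewe → go right; pig < yak → go left; pig > gnu → go right. Place as right child of gnu.
Insert emu: emu < ewe → go left; emu > boa → go right. Place as right child of boa.
Insert eel: eel < ewe → go left; eel > boa → go right; eel < emu → go left. Place as left child of emu.
Insert cod: cod < ewe → go left; cod > boa → go right; cod < emu → go left; cod < eel → go left. Place as left child of eel.
Insert elk: elk < ewe → go left; elk > boa → go right; elk < emu → go left; elk > eel → go right. Place as right child of eel.
Insert ram: ram > ewe → go right; ram < yak → go left; ram > gnu → go right; ram > pig → go right. Place as right child of pig.
Insert rat: rat > ewe → go right; rat < yak → go left; rat > gnu → go right; rat > pig → go right; rat > ram → go right. Place as right child of ram.
Insert jay: jay > ewe → go right; jay < yak → go left; jay > gnu → go right; jay < pig → go left. Place as left child of pig.
Insert cat: cat < ewe → go left; cat > boa → go right; cat < emu → go left; cat < eel → go left; cat < cod → go left. Place as left child of cod.

Delete pig (two children — replace with in-order successor).
After deletion, deepest node is cat at depth 5.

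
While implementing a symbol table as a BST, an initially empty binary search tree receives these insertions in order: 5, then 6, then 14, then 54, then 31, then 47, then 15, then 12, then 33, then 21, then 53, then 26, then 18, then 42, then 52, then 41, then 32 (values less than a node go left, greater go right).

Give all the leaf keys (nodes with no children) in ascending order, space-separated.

12 18 26 32 41 52

Resulting structure (node: left, right):
  5: L=–, R=6
  6: L=–, R=14
  14: L=12, R=54
  54: L=31, R=–
  31: L=15, R=47
  47: L=33, R=53
  15: L=–, R=21
  12: L=–, R=–
  33: L=32, R=42
  21: L=18, R=26
  53: L=52, R=–
  26: L=–, R=–
  18: L=–, R=–
  42: L=41, R=–
  52: L=–, R=–
  41: L=–, R=–
  32: L=–, R=–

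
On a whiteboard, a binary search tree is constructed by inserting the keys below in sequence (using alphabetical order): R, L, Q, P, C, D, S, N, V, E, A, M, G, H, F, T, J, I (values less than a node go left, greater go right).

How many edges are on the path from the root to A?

3

R: root
L: left child of R (depth 1)
Q: right child of L (depth 2)
P: left child of Q (depth 3)
C: left child of L (depth 2)
D: right child of C (depth 3)
S: right child of R (depth 1)
N: left child of P (depth 4)
V: right child of S (depth 2)
E: right child of D (depth 4)
A: left child of C (depth 3)
M: left child of N (depth 5)
G: right child of E (depth 5)
H: right child of G (depth 6)
F: left child of G (depth 6)
T: left child of V (depth 3)
J: right child of H (depth 7)
I: left child of J (depth 8)

Path to A: R → L → C → A, which is 3 edges.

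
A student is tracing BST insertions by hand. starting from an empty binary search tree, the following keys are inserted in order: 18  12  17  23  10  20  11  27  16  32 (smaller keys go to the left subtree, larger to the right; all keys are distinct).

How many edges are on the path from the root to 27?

Insert 18: tree is empty, so 18 becomes the root.
Insert 12: 12 < 18 → go left. Place as left child of 18.
Insert 17: 17 < 18 → go left; 17 > 12 → go right. Place as right child of 12.
Insert 23: 23 > 18 → go right. Place as right child of 18.
Insert 10: 10 < 18 → go left; 10 < 12 → go left. Place as left child of 12.
Insert 20: 20 > 18 → go right; 20 < 23 → go left. Place as left child of 23.
Insert 11: 11 < 18 → go left; 11 < 12 → go left; 11 > 10 → go right. Place as right child of 10.
Insert 27: 27 > 18 → go right; 27 > 23 → go right. Place as right child of 23.
Insert 16: 16 < 18 → go left; 16 > 12 → go right; 16 < 17 → go left. Place as left child of 17.
Insert 32: 32 > 18 → go right; 32 > 23 → go right; 32 > 27 → go right. Place as right child of 27.

Path to 27: 18 → 23 → 27, which is 2 edges.

2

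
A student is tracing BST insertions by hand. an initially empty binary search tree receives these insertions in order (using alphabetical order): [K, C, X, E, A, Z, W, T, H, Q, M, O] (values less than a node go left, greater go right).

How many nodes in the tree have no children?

4

K: root
C: left child of K (depth 1)
X: right child of K (depth 1)
E: right child of C (depth 2)
A: left child of C (depth 2)
Z: right child of X (depth 2)
W: left child of X (depth 2)
T: left child of W (depth 3)
H: right child of E (depth 3)
Q: left child of T (depth 4)
M: left child of Q (depth 5)
O: right child of M (depth 6)

Leaves: A, H, O, Z — 4 in total.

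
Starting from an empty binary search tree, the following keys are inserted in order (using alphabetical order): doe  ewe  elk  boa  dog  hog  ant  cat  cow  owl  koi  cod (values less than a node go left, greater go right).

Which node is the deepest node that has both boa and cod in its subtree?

doe: root
ewe: right child of doe (depth 1)
elk: left child of ewe (depth 2)
boa: left child of doe (depth 1)
dog: left child of elk (depth 3)
hog: right child of ewe (depth 2)
ant: left child of boa (depth 2)
cat: right child of boa (depth 2)
cow: right child of cat (depth 3)
owl: right child of hog (depth 3)
koi: left child of owl (depth 4)
cod: left child of cow (depth 4)

Path to boa: doe → boa
Path to cod: doe → boa → cat → cow → cod
boa lies on both paths and is an ancestor of the other node.

boa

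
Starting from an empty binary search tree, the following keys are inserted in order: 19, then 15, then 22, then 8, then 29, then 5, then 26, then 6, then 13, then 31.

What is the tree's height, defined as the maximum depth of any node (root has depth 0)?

Insert 19: tree is empty, so 19 becomes the root.
Insert 15: 15 < 19 → go left. Place as left child of 19.
Insert 22: 22 > 19 → go right. Place as right child of 19.
Insert 8: 8 < 19 → go left; 8 < 15 → go left. Place as left child of 15.
Insert 29: 29 > 19 → go right; 29 > 22 → go right. Place as right child of 22.
Insert 5: 5 < 19 → go left; 5 < 15 → go left; 5 < 8 → go left. Place as left child of 8.
Insert 26: 26 > 19 → go right; 26 > 22 → go right; 26 < 29 → go left. Place as left child of 29.
Insert 6: 6 < 19 → go left; 6 < 15 → go left; 6 < 8 → go left; 6 > 5 → go right. Place as right child of 5.
Insert 13: 13 < 19 → go left; 13 < 15 → go left; 13 > 8 → go right. Place as right child of 8.
Insert 31: 31 > 19 → go right; 31 > 22 → go right; 31 > 29 → go right. Place as right child of 29.

The deepest node is 6 at depth 4.

4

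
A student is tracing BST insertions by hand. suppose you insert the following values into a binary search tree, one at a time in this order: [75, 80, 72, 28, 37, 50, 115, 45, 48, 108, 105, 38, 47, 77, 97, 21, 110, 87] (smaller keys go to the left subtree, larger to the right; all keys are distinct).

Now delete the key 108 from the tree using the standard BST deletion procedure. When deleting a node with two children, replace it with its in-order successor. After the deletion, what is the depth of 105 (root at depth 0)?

Insert 75: tree is empty, so 75 becomes the root.
Insert 80: 80 > 75 → go right. Place as right child of 75.
Insert 72: 72 < 75 → go left. Place as left child of 75.
Insert 28: 28 < 75 → go left; 28 < 72 → go left. Place as left child of 72.
Insert 37: 37 < 75 → go left; 37 < 72 → go left; 37 > 28 → go right. Place as right child of 28.
Insert 50: 50 < 75 → go left; 50 < 72 → go left; 50 > 28 → go right; 50 > 37 → go right. Place as right child of 37.
Insert 115: 115 > 75 → go right; 115 > 80 → go right. Place as right child of 80.
Insert 45: 45 < 75 → go left; 45 < 72 → go left; 45 > 28 → go right; 45 > 37 → go right; 45 < 50 → go left. Place as left child of 50.
Insert 48: 48 < 75 → go left; 48 < 72 → go left; 48 > 28 → go right; 48 > 37 → go right; 48 < 50 → go left; 48 > 45 → go right. Place as right child of 45.
Insert 108: 108 > 75 → go right; 108 > 80 → go right; 108 < 115 → go left. Place as left child of 115.
Insert 105: 105 > 75 → go right; 105 > 80 → go right; 105 < 115 → go left; 105 < 108 → go left. Place as left child of 108.
Insert 38: 38 < 75 → go left; 38 < 72 → go left; 38 > 28 → go right; 38 > 37 → go right; 38 < 50 → go left; 38 < 45 → go left. Place as left child of 45.
Insert 47: 47 < 75 → go left; 47 < 72 → go left; 47 > 28 → go right; 47 > 37 → go right; 47 < 50 → go left; 47 > 45 → go right; 47 < 48 → go left. Place as left child of 48.
Insert 77: 77 > 75 → go right; 77 < 80 → go left. Place as left child of 80.
Insert 97: 97 > 75 → go right; 97 > 80 → go right; 97 < 115 → go left; 97 < 108 → go left; 97 < 105 → go left. Place as left child of 105.
Insert 21: 21 < 75 → go left; 21 < 72 → go left; 21 < 28 → go left. Place as left child of 28.
Insert 110: 110 > 75 → go right; 110 > 80 → go right; 110 < 115 → go left; 110 > 108 → go right. Place as right child of 108.
Insert 87: 87 > 75 → go right; 87 > 80 → go right; 87 < 115 → go left; 87 < 108 → go left; 87 < 105 → go left; 87 < 97 → go left. Place as left child of 97.

Delete 108 (two children — replace with in-order successor).
After deletion, path to 105: 75 → 80 → 115 → 110 → 105.

4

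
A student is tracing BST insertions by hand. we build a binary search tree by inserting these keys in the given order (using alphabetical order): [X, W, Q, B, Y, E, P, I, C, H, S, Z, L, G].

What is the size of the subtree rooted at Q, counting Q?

10

Insert X: tree is empty, so X becomes the root.
Insert W: W < X → go left. Place as left child of X.
Insert Q: Q < X → go left; Q < W → go left. Place as left child of W.
Insert B: B < X → go left; B < W → go left; B < Q → go left. Place as left child of Q.
Insert Y: Y > X → go right. Place as right child of X.
Insert E: E < X → go left; E < W → go left; E < Q → go left; E > B → go right. Place as right child of B.
Insert P: P < X → go left; P < W → go left; P < Q → go left; P > B → go right; P > E → go right. Place as right child of E.
Insert I: I < X → go left; I < W → go left; I < Q → go left; I > B → go right; I > E → go right; I < P → go left. Place as left child of P.
Insert C: C < X → go left; C < W → go left; C < Q → go left; C > B → go right; C < E → go left. Place as left child of E.
Insert H: H < X → go left; H < W → go left; H < Q → go left; H > B → go right; H > E → go right; H < P → go left; H < I → go left. Place as left child of I.
Insert S: S < X → go left; S < W → go left; S > Q → go right. Place as right child of Q.
Insert Z: Z > X → go right; Z > Y → go right. Place as right child of Y.
Insert L: L < X → go left; L < W → go left; L < Q → go left; L > B → go right; L > E → go right; L < P → go left; L > I → go right. Place as right child of I.
Insert G: G < X → go left; G < W → go left; G < Q → go left; G > B → go right; G > E → go right; G < P → go left; G < I → go left; G < H → go left. Place as left child of H.

Subtree rooted at Q contains: Q, B, E, C, P, I, H, G, L, S — 10 nodes.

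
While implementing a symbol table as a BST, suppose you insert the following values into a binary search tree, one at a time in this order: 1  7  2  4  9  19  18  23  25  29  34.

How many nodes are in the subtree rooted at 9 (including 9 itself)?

7

1: root
7: right child of 1 (depth 1)
2: left child of 7 (depth 2)
4: right child of 2 (depth 3)
9: right child of 7 (depth 2)
19: right child of 9 (depth 3)
18: left child of 19 (depth 4)
23: right child of 19 (depth 4)
25: right child of 23 (depth 5)
29: right child of 25 (depth 6)
34: right child of 29 (depth 7)

Subtree rooted at 9 contains: 9, 19, 18, 23, 25, 29, 34 — 7 nodes.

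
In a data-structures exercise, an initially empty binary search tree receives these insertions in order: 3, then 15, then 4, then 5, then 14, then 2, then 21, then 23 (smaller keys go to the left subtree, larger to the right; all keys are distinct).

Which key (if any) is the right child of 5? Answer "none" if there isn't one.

Resulting structure (node: left, right):
  3: L=2, R=15
  15: L=4, R=21
  4: L=–, R=5
  5: L=–, R=14
  14: L=–, R=–
  2: L=–, R=–
  21: L=–, R=23
  23: L=–, R=–

14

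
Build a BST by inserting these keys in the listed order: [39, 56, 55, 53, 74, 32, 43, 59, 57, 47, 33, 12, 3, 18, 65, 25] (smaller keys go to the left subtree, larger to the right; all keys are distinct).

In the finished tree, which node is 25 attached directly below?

18

39: root
56: right child of 39 (depth 1)
55: left child of 56 (depth 2)
53: left child of 55 (depth 3)
74: right child of 56 (depth 2)
32: left child of 39 (depth 1)
43: left child of 53 (depth 4)
59: left child of 74 (depth 3)
57: left child of 59 (depth 4)
47: right child of 43 (depth 5)
33: right child of 32 (depth 2)
12: left child of 32 (depth 2)
3: left child of 12 (depth 3)
18: right child of 12 (depth 3)
65: right child of 59 (depth 4)
25: right child of 18 (depth 4)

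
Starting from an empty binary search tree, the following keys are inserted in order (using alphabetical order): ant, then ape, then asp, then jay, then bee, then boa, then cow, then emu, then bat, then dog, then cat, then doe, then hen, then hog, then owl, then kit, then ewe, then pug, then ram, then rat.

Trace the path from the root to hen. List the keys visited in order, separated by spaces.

Resulting structure (node: left, right):
  ant: L=–, R=ape
  ape: L=–, R=asp
  asp: L=–, R=jay
  jay: L=bee, R=owl
  bee: L=bat, R=boa
  boa: L=–, R=cow
  cow: L=cat, R=emu
  emu: L=dog, R=hen
  bat: L=–, R=–
  dog: L=doe, R=–
  cat: L=–, R=–
  doe: L=–, R=–
  hen: L=ewe, R=hog
  hog: L=–, R=–
  owl: L=kit, R=pug
  kit: L=–, R=–
  ewe: L=–, R=–
  pug: L=–, R=ram
  ram: L=–, R=rat
  rat: L=–, R=–

ant ape asp jay bee boa cow emu hen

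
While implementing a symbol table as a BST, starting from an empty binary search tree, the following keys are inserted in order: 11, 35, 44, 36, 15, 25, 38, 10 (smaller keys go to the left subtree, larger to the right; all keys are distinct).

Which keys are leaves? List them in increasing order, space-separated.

11: root
35: right child of 11 (depth 1)
44: right child of 35 (depth 2)
36: left child of 44 (depth 3)
15: left child of 35 (depth 2)
25: right child of 15 (depth 3)
38: right child of 36 (depth 4)
10: left child of 11 (depth 1)

10 25 38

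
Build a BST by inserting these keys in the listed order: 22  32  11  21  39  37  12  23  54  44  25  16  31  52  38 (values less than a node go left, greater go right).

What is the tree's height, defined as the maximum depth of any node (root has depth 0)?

5

Insert 22: tree is empty, so 22 becomes the root.
Insert 32: 32 > 22 → go right. Place as right child of 22.
Insert 11: 11 < 22 → go left. Place as left child of 22.
Insert 21: 21 < 22 → go left; 21 > 11 → go right. Place as right child of 11.
Insert 39: 39 > 22 → go right; 39 > 32 → go right. Place as right child of 32.
Insert 37: 37 > 22 → go right; 37 > 32 → go right; 37 < 39 → go left. Place as left child of 39.
Insert 12: 12 < 22 → go left; 12 > 11 → go right; 12 < 21 → go left. Place as left child of 21.
Insert 23: 23 > 22 → go right; 23 < 32 → go left. Place as left child of 32.
Insert 54: 54 > 22 → go right; 54 > 32 → go right; 54 > 39 → go right. Place as right child of 39.
Insert 44: 44 > 22 → go right; 44 > 32 → go right; 44 > 39 → go right; 44 < 54 → go left. Place as left child of 54.
Insert 25: 25 > 22 → go right; 25 < 32 → go left; 25 > 23 → go right. Place as right child of 23.
Insert 16: 16 < 22 → go left; 16 > 11 → go right; 16 < 21 → go left; 16 > 12 → go right. Place as right child of 12.
Insert 31: 31 > 22 → go right; 31 < 32 → go left; 31 > 23 → go right; 31 > 25 → go right. Place as right child of 25.
Insert 52: 52 > 22 → go right; 52 > 32 → go right; 52 > 39 → go right; 52 < 54 → go left; 52 > 44 → go right. Place as right child of 44.
Insert 38: 38 > 22 → go right; 38 > 32 → go right; 38 < 39 → go left; 38 > 37 → go right. Place as right child of 37.

The deepest node is 52 at depth 5.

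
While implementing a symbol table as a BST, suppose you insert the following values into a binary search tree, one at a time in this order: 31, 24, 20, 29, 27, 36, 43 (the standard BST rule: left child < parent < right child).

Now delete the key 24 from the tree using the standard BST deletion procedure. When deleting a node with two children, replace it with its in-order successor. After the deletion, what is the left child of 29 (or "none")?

none

31: root
24: left child of 31 (depth 1)
20: left child of 24 (depth 2)
29: right child of 24 (depth 2)
27: left child of 29 (depth 3)
36: right child of 31 (depth 1)
43: right child of 36 (depth 2)

Delete 24 (two children — replace with in-order successor).
After deletion, 29's left child: none.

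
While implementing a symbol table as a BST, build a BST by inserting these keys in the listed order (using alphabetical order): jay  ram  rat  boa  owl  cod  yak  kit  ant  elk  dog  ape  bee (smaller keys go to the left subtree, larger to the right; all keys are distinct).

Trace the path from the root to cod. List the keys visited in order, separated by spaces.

jay boa cod

Insert jay: tree is empty, so jay becomes the root.
Insert ram: ram > jay → go right. Place as right child of jay.
Insert rat: rat > jay → go right; rat > ram → go right. Place as right child of ram.
Insert boa: boa < jay → go left. Place as left child of jay.
Insert owl: owl > jay → go right; owl < ram → go left. Place as left child of ram.
Insert cod: cod < jay → go left; cod > boa → go right. Place as right child of boa.
Insert yak: yak > jay → go right; yak > ram → go right; yak > rat → go right. Place as right child of rat.
Insert kit: kit > jay → go right; kit < ram → go left; kit < owl → go left. Place as left child of owl.
Insert ant: ant < jay → go left; ant < boa → go left. Place as left child of boa.
Insert elk: elk < jay → go left; elk > boa → go right; elk > cod → go right. Place as right child of cod.
Insert dog: dog < jay → go left; dog > boa → go right; dog > cod → go right; dog < elk → go left. Place as left child of elk.
Insert ape: ape < jay → go left; ape < boa → go left; ape > ant → go right. Place as right child of ant.
Insert bee: bee < jay → go left; bee < boa → go left; bee > ant → go right; bee > ape → go right. Place as right child of ape.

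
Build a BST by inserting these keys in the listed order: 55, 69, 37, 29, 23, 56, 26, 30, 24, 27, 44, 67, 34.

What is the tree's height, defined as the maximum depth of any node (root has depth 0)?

5

Insert 55: tree is empty, so 55 becomes the root.
Insert 69: 69 > 55 → go right. Place as right child of 55.
Insert 37: 37 < 55 → go left. Place as left child of 55.
Insert 29: 29 < 55 → go left; 29 < 37 → go left. Place as left child of 37.
Insert 23: 23 < 55 → go left; 23 < 37 → go left; 23 < 29 → go left. Place as left child of 29.
Insert 56: 56 > 55 → go right; 56 < 69 → go left. Place as left child of 69.
Insert 26: 26 < 55 → go left; 26 < 37 → go left; 26 < 29 → go left; 26 > 23 → go right. Place as right child of 23.
Insert 30: 30 < 55 → go left; 30 < 37 → go left; 30 > 29 → go right. Place as right child of 29.
Insert 24: 24 < 55 → go left; 24 < 37 → go left; 24 < 29 → go left; 24 > 23 → go right; 24 < 26 → go left. Place as left child of 26.
Insert 27: 27 < 55 → go left; 27 < 37 → go left; 27 < 29 → go left; 27 > 23 → go right; 27 > 26 → go right. Place as right child of 26.
Insert 44: 44 < 55 → go left; 44 > 37 → go right. Place as right child of 37.
Insert 67: 67 > 55 → go right; 67 < 69 → go left; 67 > 56 → go right. Place as right child of 56.
Insert 34: 34 < 55 → go left; 34 < 37 → go left; 34 > 29 → go right; 34 > 30 → go right. Place as right child of 30.

The deepest node is 24 at depth 5.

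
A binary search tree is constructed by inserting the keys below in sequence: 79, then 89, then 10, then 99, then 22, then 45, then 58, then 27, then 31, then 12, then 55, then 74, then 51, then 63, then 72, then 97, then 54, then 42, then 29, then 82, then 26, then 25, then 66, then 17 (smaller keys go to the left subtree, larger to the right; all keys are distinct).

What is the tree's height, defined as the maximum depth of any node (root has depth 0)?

8

Insert 79: tree is empty, so 79 becomes the root.
Insert 89: 89 > 79 → go right. Place as right child of 79.
Insert 10: 10 < 79 → go left. Place as left child of 79.
Insert 99: 99 > 79 → go right; 99 > 89 → go right. Place as right child of 89.
Insert 22: 22 < 79 → go left; 22 > 10 → go right. Place as right child of 10.
Insert 45: 45 < 79 → go left; 45 > 10 → go right; 45 > 22 → go right. Place as right child of 22.
Insert 58: 58 < 79 → go left; 58 > 10 → go right; 58 > 22 → go right; 58 > 45 → go right. Place as right child of 45.
Insert 27: 27 < 79 → go left; 27 > 10 → go right; 27 > 22 → go right; 27 < 45 → go left. Place as left child of 45.
Insert 31: 31 < 79 → go left; 31 > 10 → go right; 31 > 22 → go right; 31 < 45 → go left; 31 > 27 → go right. Place as right child of 27.
Insert 12: 12 < 79 → go left; 12 > 10 → go right; 12 < 22 → go left. Place as left child of 22.
Insert 55: 55 < 79 → go left; 55 > 10 → go right; 55 > 22 → go right; 55 > 45 → go right; 55 < 58 → go left. Place as left child of 58.
Insert 74: 74 < 79 → go left; 74 > 10 → go right; 74 > 22 → go right; 74 > 45 → go right; 74 > 58 → go right. Place as right child of 58.
Insert 51: 51 < 79 → go left; 51 > 10 → go right; 51 > 22 → go right; 51 > 45 → go right; 51 < 58 → go left; 51 < 55 → go left. Place as left child of 55.
Insert 63: 63 < 79 → go left; 63 > 10 → go right; 63 > 22 → go right; 63 > 45 → go right; 63 > 58 → go right; 63 < 74 → go left. Place as left child of 74.
Insert 72: 72 < 79 → go left; 72 > 10 → go right; 72 > 22 → go right; 72 > 45 → go right; 72 > 58 → go right; 72 < 74 → go left; 72 > 63 → go right. Place as right child of 63.
Insert 97: 97 > 79 → go right; 97 > 89 → go right; 97 < 99 → go left. Place as left child of 99.
Insert 54: 54 < 79 → go left; 54 > 10 → go right; 54 > 22 → go right; 54 > 45 → go right; 54 < 58 → go left; 54 < 55 → go left; 54 > 51 → go right. Place as right child of 51.
Insert 42: 42 < 79 → go left; 42 > 10 → go right; 42 > 22 → go right; 42 < 45 → go left; 42 > 27 → go right; 42 > 31 → go right. Place as right child of 31.
Insert 29: 29 < 79 → go left; 29 > 10 → go right; 29 > 22 → go right; 29 < 45 → go left; 29 > 27 → go right; 29 < 31 → go left. Place as left child of 31.
Insert 82: 82 > 79 → go right; 82 < 89 → go left. Place as left child of 89.
Insert 26: 26 < 79 → go left; 26 > 10 → go right; 26 > 22 → go right; 26 < 45 → go left; 26 < 27 → go left. Place as left child of 27.
Insert 25: 25 < 79 → go left; 25 > 10 → go right; 25 > 22 → go right; 25 < 45 → go left; 25 < 27 → go left; 25 < 26 → go left. Place as left child of 26.
Insert 66: 66 < 79 → go left; 66 > 10 → go right; 66 > 22 → go right; 66 > 45 → go right; 66 > 58 → go right; 66 < 74 → go left; 66 > 63 → go right; 66 < 72 → go left. Place as left child of 72.
Insert 17: 17 < 79 → go left; 17 > 10 → go right; 17 < 22 → go left; 17 > 12 → go right. Place as right child of 12.

The deepest node is 66 at depth 8.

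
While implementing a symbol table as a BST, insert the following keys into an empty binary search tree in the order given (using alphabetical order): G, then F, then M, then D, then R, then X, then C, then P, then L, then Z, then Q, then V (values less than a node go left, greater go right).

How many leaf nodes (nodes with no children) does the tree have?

5

Insert G: tree is empty, so G becomes the root.
Insert F: F < G → go left. Place as left child of G.
Insert M: M > G → go right. Place as right child of G.
Insert D: D < G → go left; D < F → go left. Place as left child of F.
Insert R: R > G → go right; R > M → go right. Place as right child of M.
Insert X: X > G → go right; X > M → go right; X > R → go right. Place as right child of R.
Insert C: C < G → go left; C < F → go left; C < D → go left. Place as left child of D.
Insert P: P > G → go right; P > M → go right; P < R → go left. Place as left child of R.
Insert L: L > G → go right; L < M → go left. Place as left child of M.
Insert Z: Z > G → go right; Z > M → go right; Z > R → go right; Z > X → go right. Place as right child of X.
Insert Q: Q > G → go right; Q > M → go right; Q < R → go left; Q > P → go right. Place as right child of P.
Insert V: V > G → go right; V > M → go right; V > R → go right; V < X → go left. Place as left child of X.

Leaves: C, L, Q, V, Z — 5 in total.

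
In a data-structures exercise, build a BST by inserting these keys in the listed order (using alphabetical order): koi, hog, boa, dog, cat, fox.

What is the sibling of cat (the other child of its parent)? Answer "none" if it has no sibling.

Resulting structure (node: left, right):
  koi: L=hog, R=–
  hog: L=boa, R=–
  boa: L=–, R=dog
  dog: L=cat, R=fox
  cat: L=–, R=–
  fox: L=–, R=–

cat's parent is dog; the other child of dog is fox.

fox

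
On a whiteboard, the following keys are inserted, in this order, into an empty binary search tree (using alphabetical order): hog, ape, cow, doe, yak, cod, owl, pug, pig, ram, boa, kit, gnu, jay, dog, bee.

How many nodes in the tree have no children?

5

hog: root
ape: left child of hog (depth 1)
cow: right child of ape (depth 2)
doe: right child of cow (depth 3)
yak: right child of hog (depth 1)
cod: left child of cow (depth 3)
owl: left child of yak (depth 2)
pug: right child of owl (depth 3)
pig: left child of pug (depth 4)
ram: right child of pug (depth 4)
boa: left child of cod (depth 4)
kit: left child of owl (depth 3)
gnu: right child of doe (depth 4)
jay: left child of kit (depth 4)
dog: left child of gnu (depth 5)
bee: left child of boa (depth 5)

Leaves: bee, dog, jay, pig, ram — 5 in total.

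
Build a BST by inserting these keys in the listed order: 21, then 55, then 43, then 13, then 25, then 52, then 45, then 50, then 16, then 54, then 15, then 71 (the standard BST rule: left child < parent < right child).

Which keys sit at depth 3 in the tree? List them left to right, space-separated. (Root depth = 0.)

15 25 52

21: root
55: right child of 21 (depth 1)
43: left child of 55 (depth 2)
13: left child of 21 (depth 1)
25: left child of 43 (depth 3)
52: right child of 43 (depth 3)
45: left child of 52 (depth 4)
50: right child of 45 (depth 5)
16: right child of 13 (depth 2)
54: right child of 52 (depth 4)
15: left child of 16 (depth 3)
71: right child of 55 (depth 2)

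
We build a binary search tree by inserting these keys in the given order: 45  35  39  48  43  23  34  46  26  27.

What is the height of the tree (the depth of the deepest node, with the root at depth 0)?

45: root
35: left child of 45 (depth 1)
39: right child of 35 (depth 2)
48: right child of 45 (depth 1)
43: right child of 39 (depth 3)
23: left child of 35 (depth 2)
34: right child of 23 (depth 3)
46: left child of 48 (depth 2)
26: left child of 34 (depth 4)
27: right child of 26 (depth 5)

The deepest node is 27 at depth 5.

5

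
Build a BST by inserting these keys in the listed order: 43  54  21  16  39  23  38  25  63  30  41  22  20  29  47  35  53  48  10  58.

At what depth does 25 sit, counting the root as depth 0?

Resulting structure (node: left, right):
  43: L=21, R=54
  54: L=47, R=63
  21: L=16, R=39
  16: L=10, R=20
  39: L=23, R=41
  23: L=22, R=38
  38: L=25, R=–
  25: L=–, R=30
  63: L=58, R=–
  30: L=29, R=35
  41: L=–, R=–
  22: L=–, R=–
  20: L=–, R=–
  29: L=–, R=–
  47: L=–, R=53
  35: L=–, R=–
  53: L=48, R=–
  48: L=–, R=–
  10: L=–, R=–
  58: L=–, R=–

Path to 25: 43 → 21 → 39 → 23 → 38 → 25, which is 5 edges.

5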